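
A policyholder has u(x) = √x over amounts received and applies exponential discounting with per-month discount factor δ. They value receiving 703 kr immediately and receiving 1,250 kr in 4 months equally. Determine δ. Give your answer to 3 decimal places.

Indifference means u(703) = δ^4 · u(1250), so δ^4 = u(703)/u(1250).
With u(x) = √x: δ^4 = √703/√1250 = √(703/1250) = 0.74993.
So δ = 0.74993^(1/4) ≈ 0.931.

δ ≈ 0.931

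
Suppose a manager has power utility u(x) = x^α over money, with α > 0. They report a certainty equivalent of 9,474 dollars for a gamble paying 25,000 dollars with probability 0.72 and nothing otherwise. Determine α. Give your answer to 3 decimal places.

α ≈ 0.339

EU(lottery) = 0.72·25000^α + 0.28·0 = 0.72·25000^α.
Setting u(9474) equal to that: 9474^α = 0.72·25000^α ⇒ (9474/25000)^α = 0.72.
Take logs: α = ln 0.72 / ln(9474/25000) ≈ 0.33855.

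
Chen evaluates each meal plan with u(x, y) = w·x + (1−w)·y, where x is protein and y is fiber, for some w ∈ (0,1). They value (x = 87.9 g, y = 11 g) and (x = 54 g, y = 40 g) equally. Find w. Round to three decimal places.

u(87.9,11) = u(54,40) means w·87.9 + (1−w)·11 = w·54 + (1−w)·40.
Collecting terms: w·33.9 = (1−w)·29.
So w/(1−w) = 29/33.9 = 0.8555, giving w = 29/(33.9+29) = 0.461.

w = 0.461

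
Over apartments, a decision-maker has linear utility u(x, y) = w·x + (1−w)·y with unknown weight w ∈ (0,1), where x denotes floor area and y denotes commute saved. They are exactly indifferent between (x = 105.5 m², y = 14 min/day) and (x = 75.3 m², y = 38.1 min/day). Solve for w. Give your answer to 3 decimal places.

Indifference: w·105.5 + (1−w)·14 = w·75.3 + (1−w)·38.1.
Collecting terms: w·30.2 = (1−w)·24.1.
Hence w = 24.1/(30.2+24.1) = 24.1/54.3 = 0.444.

w = 0.444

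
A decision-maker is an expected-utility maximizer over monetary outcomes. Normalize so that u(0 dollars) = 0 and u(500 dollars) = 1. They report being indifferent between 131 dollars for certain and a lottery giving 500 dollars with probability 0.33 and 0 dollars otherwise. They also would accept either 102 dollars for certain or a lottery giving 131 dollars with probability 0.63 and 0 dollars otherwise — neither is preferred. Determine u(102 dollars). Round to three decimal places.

First, u(131 dollars) = 0.33·u(500 dollars) + 0.67·u(0 dollars) = 0.33.
Chaining: u(102 dollars) = 0.63·0.33 + 0.37·0.00 = 0.2079.

0.208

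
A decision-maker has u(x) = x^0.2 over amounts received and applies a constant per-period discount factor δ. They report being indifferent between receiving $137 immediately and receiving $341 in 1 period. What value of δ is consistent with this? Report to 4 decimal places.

Equating discounted utilities: u(137) = δ·u(341) ⇒ δ = u(137)/u(341).
With u(x) = x^0.2: δ = 137^0.2/341^0.2 = (137/341)^0.2 = 0.83328.

δ ≈ 0.8333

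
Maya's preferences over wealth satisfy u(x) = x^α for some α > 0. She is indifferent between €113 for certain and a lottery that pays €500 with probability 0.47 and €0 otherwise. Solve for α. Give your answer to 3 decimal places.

EU(lottery) = 0.47·500^α + 0.53·0 = 0.47·500^α.
Indifference: 113^α = 0.47·500^α, so (113/500)^α = 0.47.
α = ln(0.47) / ln(113/500) = -0.755023/-1.487220 ≈ 0.508.

α ≈ 0.508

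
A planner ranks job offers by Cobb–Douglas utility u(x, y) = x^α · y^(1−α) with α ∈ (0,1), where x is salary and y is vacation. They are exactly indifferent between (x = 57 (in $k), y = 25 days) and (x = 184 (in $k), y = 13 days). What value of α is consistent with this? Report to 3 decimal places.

α ≈ 0.358

The Cobb–Douglas utilities coincide, so 57^α·25^(1−α) = 184^α·13^(1−α).
(57/184)^α = (13/25)^(1−α); take logs: α·ln(57/184) = (1−α)·ln(13/25), i.e. α·-1.171884 = (1−α)·-0.653926.
So α/(1−α) = (-0.653926)/(-1.171884) = 0.558013, and α = 0.558013/1.558013 ≈ 0.358.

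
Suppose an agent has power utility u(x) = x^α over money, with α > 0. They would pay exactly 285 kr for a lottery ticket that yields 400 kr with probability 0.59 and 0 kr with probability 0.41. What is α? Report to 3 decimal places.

α ≈ 1.557

EU(lottery) = 0.59·400^α + 0.41·0 = 0.59·400^α.
Setting u(285) equal to that: 285^α = 0.59·400^α ⇒ (285/400)^α = 0.59.
Take logs: α = ln 0.59 / ln(285/400) ≈ 1.55655.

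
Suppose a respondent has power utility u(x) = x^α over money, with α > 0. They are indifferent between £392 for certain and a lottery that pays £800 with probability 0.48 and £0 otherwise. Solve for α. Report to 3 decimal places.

EU(lottery) = 0.48·800^α + 0.52·0 = 0.48·800^α.
Equating: 392^α = 0.48·800^α, i.e. 0.4900^α = 0.48.
Taking logs: α·ln(392/800) = ln(0.48), so α = -0.733969 / -0.713350 ≈ 1.029.

α ≈ 1.029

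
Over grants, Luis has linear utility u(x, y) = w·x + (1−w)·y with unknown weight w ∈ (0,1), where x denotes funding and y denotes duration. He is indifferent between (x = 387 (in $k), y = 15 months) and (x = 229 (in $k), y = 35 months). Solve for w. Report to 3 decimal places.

u(387,15) = u(229,35) means w·387 + (1−w)·15 = w·229 + (1−w)·35.
Collecting terms: w·158 = (1−w)·20.
So w/(1−w) = 20/158 = 0.1266, giving w = 20/(158+20) = 0.112.

w = 0.112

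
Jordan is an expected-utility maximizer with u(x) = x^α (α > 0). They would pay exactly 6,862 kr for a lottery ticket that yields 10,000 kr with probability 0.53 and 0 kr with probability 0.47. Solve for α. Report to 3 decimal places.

α ≈ 1.686

EU(lottery) = 0.53·10000^α + 0.47·0 = 0.53·10000^α.
Indifference: 6862^α = 0.53·10000^α, so (6862/10000)^α = 0.53.
Taking logs: α·ln(6862/10000) = ln(0.53), so α = -0.634878 / -0.376586 ≈ 1.686.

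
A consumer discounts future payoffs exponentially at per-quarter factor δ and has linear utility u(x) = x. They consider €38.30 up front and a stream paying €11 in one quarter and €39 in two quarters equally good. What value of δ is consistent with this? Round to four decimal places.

δ ≈ 0.8599

The stream is worth 11δ + 39δ² today, so 11δ + 39δ² = 38.30.
That is, 39δ² + 11δ − 38.30 = 0, a quadratic in δ.
The positive root is δ = [−11 + √(11² + 4·39·38.30)] / (2·39) = (−11 + 78.076)/78 ≈ 0.8599.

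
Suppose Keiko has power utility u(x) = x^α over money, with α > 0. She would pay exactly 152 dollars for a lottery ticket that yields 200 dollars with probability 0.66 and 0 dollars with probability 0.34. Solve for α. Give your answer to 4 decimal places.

α ≈ 1.5141

The lottery's expected utility is 0.66·u(200) + 0.34·u(0) = 0.66·200^α (since u(0) = 0 for α > 0).
Equating: 152^α = 0.66·200^α, i.e. 0.7600^α = 0.66.
Taking logs: α·ln(152/200) = ln(0.66), so α = -0.4155154 / -0.2744368 ≈ 1.5141.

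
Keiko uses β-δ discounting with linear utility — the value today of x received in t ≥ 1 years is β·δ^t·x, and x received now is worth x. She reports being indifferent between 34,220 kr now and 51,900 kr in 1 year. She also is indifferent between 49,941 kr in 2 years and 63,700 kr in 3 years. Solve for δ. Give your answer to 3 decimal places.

Both payoffs in the second observation are in the future, so β drops out: δ^2·49941 = δ^3·63700 ⇒ δ = 49941/63700 = 0.78400.

δ ≈ 0.784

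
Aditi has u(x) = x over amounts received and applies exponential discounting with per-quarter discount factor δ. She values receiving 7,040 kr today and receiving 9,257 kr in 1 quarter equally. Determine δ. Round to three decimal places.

Equating discounted utilities: u(7040) = δ·u(9257) ⇒ δ = u(7040)/u(9257).
With u(x) = x: δ = 7040/9257 = 0.76051.

δ ≈ 0.761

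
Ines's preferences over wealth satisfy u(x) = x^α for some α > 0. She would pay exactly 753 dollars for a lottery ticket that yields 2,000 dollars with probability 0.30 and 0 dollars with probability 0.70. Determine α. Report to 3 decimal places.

α ≈ 1.233

Since u(0) = 0, the lottery's EU is 0.30·2000^α.
Setting u(753) equal to that: 753^α = 0.30·2000^α ⇒ (753/2000)^α = 0.30.
Taking logs: α·ln(753/2000) = ln(0.30), so α = -1.203973 / -0.976837 ≈ 1.233.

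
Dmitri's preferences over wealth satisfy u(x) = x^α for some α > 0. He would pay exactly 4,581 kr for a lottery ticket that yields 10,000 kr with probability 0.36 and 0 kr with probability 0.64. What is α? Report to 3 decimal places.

α ≈ 1.309

Since u(0) = 0, the lottery's EU is 0.36·10000^α.
Equating: 4581^α = 0.36·10000^α, i.e. 0.4581^α = 0.36.
Taking logs: α·ln(4581/10000) = ln(0.36), so α = -1.021651 / -0.780668 ≈ 1.309.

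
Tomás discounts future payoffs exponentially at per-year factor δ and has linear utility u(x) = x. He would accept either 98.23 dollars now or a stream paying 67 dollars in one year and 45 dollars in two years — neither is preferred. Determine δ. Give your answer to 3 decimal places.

The stream is worth 67δ + 45δ² today, so 67δ + 45δ² = 98.23.
Rearranged: 45δ² + 67δ − 98.23 = 0.
The positive root is δ = [−67 + √(67² + 4·45·98.23)] / (2·45) = (−67 + 148.897)/90 ≈ 0.910.

δ ≈ 0.910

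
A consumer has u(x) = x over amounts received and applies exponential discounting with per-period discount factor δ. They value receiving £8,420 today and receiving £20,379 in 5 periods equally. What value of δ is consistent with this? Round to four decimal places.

δ ≈ 0.8380

The payoff in 5 periods is discounted by δ^5, so u(8420) = δ^5·u(20379) and δ^5 = u(8420)/u(20379).
With u(x) = x: δ^5 = 8420/20379 = 0.41317.
Taking the 5th root: δ = 0.41317^(1/5) ≈ 0.8380.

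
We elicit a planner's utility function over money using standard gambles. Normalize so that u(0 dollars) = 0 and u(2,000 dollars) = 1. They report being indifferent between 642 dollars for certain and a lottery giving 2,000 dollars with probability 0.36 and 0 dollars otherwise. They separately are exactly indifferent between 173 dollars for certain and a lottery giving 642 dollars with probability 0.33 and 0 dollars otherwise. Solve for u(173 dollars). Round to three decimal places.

The first gamble pins u(642 dollars): it must equal 0.36·1 + 0.64·0 = 0.36.
Then u(173 dollars) = 0.33·u(642 dollars) + 0.67·u(0 dollars) = 0.33·0.36 + 0.67·0.00 = 0.1188.

0.119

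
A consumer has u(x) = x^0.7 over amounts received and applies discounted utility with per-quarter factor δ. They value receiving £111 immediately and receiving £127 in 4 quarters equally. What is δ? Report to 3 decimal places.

Equating discounted utilities: u(111) = δ^4·u(127) ⇒ δ^4 = u(111)/u(127).
Since u(x) = x^0.7, δ^4 = (111/127)^0.7 = 0.87402^0.7 = 0.91005.
Taking the 4th root: δ = 0.91005^(1/4) ≈ 0.977.

δ ≈ 0.977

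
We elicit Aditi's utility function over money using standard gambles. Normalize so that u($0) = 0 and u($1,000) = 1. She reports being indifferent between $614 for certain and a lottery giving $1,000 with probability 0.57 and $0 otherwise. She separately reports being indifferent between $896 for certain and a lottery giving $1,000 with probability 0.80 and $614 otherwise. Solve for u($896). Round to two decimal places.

From the first indifference, u($614) = 0.57·u($1,000) + 0.43·u($0) = 0.57·1 + 0.43·0 = 0.57.
Chaining: u($896) = 0.80·1.00 + 0.20·0.57 = 0.9140.

0.91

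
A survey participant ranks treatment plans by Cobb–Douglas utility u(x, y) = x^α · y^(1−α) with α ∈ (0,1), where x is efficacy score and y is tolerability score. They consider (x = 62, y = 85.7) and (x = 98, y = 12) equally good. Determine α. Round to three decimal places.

The Cobb–Douglas utilities coincide, so 62^α·85.7^(1−α) = 98^α·12^(1−α).
(62/98)^α = (12/85.7)^(1−α); take logs: α·ln(62/98) = (1−α)·ln(12/85.7), i.e. α·-0.457833 = (1−α)·-1.965946.
With A = -0.457833 and B = -1.965946: α·A = (1−α)·B, so α = B/(A+B) = -1.965946/-2.423779 ≈ 0.811.

α ≈ 0.811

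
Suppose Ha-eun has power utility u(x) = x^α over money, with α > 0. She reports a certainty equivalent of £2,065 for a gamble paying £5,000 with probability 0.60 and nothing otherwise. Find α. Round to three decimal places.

α ≈ 0.578

The lottery's expected utility is 0.60·u(5000) + 0.40·u(0) = 0.60·5000^α (since u(0) = 0 for α > 0).
Equating: 2065^α = 0.60·5000^α, i.e. 0.4130^α = 0.60.
Taking logs: α·ln(2065/5000) = ln(0.60), so α = -0.510826 / -0.884308 ≈ 0.578.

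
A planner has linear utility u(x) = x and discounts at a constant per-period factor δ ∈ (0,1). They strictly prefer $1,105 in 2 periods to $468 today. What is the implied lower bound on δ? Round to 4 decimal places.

δ > 0.6508

Under u(x) = x this choice says 468 < δ^2·1105.
Dividing by 1105: δ^2 > 0.42353. Both sides are positive, so the square root keeps the direction.
δ > 0.42353^(1/2) = 0.6508.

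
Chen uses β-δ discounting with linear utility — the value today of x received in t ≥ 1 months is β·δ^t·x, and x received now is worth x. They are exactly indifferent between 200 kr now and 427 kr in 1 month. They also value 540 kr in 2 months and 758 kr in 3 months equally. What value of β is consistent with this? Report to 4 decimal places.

β ≈ 0.6575

From the later pair, β·δ^2·540 = β·δ^3·758; dividing through, δ = 540/758 = 0.71240.
Now use the now-vs-future pair: 200 = β·δ·427 gives β = 200/(0.71240·427) ≈ 0.6575.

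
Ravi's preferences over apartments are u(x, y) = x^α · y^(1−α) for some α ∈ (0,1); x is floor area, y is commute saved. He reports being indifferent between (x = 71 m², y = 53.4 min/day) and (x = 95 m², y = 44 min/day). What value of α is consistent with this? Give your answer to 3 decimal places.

α ≈ 0.399

The Cobb–Douglas utilities coincide, so 71^α·53.4^(1−α) = 95^α·44^(1−α).
Taking logs: α·ln 71 + (1−α)·ln 53.4 = α·ln 95 + (1−α)·ln 44, i.e. α·-0.291197 = (1−α)·-0.193621.
Thus α·(-0.484818) = -0.193621, so α = -0.193621/-0.484818 ≈ 0.399.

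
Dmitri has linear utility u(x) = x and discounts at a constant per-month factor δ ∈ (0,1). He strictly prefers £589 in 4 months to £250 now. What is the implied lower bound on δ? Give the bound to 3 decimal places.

Comparing present values: 250 < δ^4·589.
Dividing by 589: δ^4 > 0.42445. Both sides are positive, so the 4th root keeps the direction.
δ > (250/589)^(1/4) ≈ 0.807.

δ > 0.807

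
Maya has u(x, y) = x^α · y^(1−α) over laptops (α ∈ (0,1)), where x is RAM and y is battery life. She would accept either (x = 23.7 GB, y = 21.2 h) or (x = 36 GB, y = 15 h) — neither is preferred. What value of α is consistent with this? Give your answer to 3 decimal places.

The Cobb–Douglas utilities coincide, so 23.7^α·21.2^(1−α) = 36^α·15^(1−α).
Rearrange to (23.7/36)^α = (15/21.2)^(1−α) and take logs: α·-0.418044 = (1−α)·-0.345951.
Thus α·(-0.763995) = -0.345951, so α = -0.345951/-0.763995 ≈ 0.453.

α ≈ 0.453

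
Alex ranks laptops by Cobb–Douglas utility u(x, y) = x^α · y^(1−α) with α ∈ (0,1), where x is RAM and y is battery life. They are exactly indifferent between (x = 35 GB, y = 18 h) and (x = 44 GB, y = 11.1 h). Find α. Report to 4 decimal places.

α ≈ 0.6787

The Cobb–Douglas utilities coincide, so 35^α·18^(1−α) = 44^α·11.1^(1−α).
Rearrange to (35/44)^α = (11.1/18)^(1−α) and take logs: α·-0.2288416 = (1−α)·-0.4834266.
With A = -0.2288416 and B = -0.4834266: α·A = (1−α)·B, so α = B/(A+B) = -0.4834266/-0.7122682 ≈ 0.6787.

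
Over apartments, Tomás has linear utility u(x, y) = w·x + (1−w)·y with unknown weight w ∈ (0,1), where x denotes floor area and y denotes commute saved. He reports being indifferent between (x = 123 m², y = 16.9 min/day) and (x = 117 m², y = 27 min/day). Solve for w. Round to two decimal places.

u(123,16.9) = u(117,27) means w·123 + (1−w)·16.9 = w·117 + (1−w)·27.
Collecting terms: w·6 = (1−w)·10.1.
Hence w = 10.1/(6+10.1) = 10.1/16.1 = 0.63.

w = 0.63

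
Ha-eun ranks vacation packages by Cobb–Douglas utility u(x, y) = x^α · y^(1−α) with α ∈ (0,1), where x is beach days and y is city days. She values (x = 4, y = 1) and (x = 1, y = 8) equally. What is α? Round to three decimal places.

α ≈ 0.600

Set the two utilities equal: 4^α·1^(1−α) = 1^α·8^(1−α).
Taking logs: α·ln 4 + (1−α)·ln 1 = α·ln 1 + (1−α)·ln 8, i.e. α·1.386294 = (1−α)·2.079442.
With A = 1.386294 and B = 2.079442: α·A = (1−α)·B, so α = B/(A+B) = 2.079442/3.465736 ≈ 0.600.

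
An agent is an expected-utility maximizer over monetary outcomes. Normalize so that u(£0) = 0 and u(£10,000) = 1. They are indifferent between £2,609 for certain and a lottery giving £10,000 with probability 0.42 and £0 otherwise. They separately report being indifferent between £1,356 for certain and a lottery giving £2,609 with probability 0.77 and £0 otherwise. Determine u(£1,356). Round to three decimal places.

From the first indifference, u(£2,609) = 0.42·u(£10,000) + 0.58·u(£0) = 0.42·1 + 0.58·0 = 0.42.
Then u(£1,356) = 0.77·u(£2,609) + 0.23·u(£0) = 0.77·0.42 + 0.23·0.00 = 0.3234.

0.323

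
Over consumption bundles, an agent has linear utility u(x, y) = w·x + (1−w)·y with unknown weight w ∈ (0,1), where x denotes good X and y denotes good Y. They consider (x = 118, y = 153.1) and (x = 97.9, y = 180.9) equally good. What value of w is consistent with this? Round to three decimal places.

Indifference: w·118 + (1−w)·153.1 = w·97.9 + (1−w)·180.9.
Collecting terms: w·20.1 = (1−w)·27.8.
So w/(1−w) = 27.8/20.1 = 1.3831, giving w = 27.8/(20.1+27.8) = 0.580.

w = 0.580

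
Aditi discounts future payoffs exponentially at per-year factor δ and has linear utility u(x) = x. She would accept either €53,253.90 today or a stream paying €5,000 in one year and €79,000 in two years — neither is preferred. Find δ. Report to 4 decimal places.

Equating present values: 53253.90 = 5000δ + 79000δ².
So 79000δ² + 5000δ − 53253.90 = 0.
The positive root is δ = [−5000 + √(5000² + 4·79000·53253.90)] / (2·79000) = (−5000 + 129820.000)/158000 ≈ 0.7900.

δ ≈ 0.7900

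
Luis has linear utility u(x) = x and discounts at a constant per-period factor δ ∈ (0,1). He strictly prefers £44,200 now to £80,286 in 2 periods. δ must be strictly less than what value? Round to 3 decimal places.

The preference means 44200 > δ^2·80286.
Dividing by 80286: δ^2 < 0.55053. Both sides are positive, so the square root keeps the direction.
δ < (44200/80286)^(1/2) ≈ 0.742.

δ < 0.742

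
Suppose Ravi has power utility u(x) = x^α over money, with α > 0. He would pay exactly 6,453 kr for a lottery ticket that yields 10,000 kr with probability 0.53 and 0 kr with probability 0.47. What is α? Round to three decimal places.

α ≈ 1.449

Since u(0) = 0, the lottery's EU is 0.53·10000^α.
Setting u(6453) equal to that: 6453^α = 0.53·10000^α ⇒ (6453/10000)^α = 0.53.
Taking logs: α·ln(6453/10000) = ln(0.53), so α = -0.634878 / -0.438040 ≈ 1.449.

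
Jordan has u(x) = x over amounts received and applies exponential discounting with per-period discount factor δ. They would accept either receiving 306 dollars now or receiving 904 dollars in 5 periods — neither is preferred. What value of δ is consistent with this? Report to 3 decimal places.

Indifference means u(306) = δ^5 · u(904), so δ^5 = u(306)/u(904).
With u(x) = x: δ^5 = 306/904 = 0.33850.
Taking the 5th root: δ = 0.33850^(1/5) ≈ 0.805.

δ ≈ 0.805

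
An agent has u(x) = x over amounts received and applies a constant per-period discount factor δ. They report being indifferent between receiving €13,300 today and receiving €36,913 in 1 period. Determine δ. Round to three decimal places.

The payoff in 1 period is discounted by δ, so u(13300) = δ·u(36913) and δ = u(13300)/u(36913).
With u(x) = x: δ = 13300/36913 = 0.36031.

δ ≈ 0.360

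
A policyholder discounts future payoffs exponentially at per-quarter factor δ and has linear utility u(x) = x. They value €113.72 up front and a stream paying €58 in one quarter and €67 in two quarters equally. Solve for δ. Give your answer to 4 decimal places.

Equating present values: 113.72 = 58δ + 67δ².
That is, 67δ² + 58δ − 113.72 = 0, a quadratic in δ.
The positive root is δ = [−58 + √(58² + 4·67·113.72)] / (2·67) = (−58 + 183.959)/134 ≈ 0.9400.

δ ≈ 0.9400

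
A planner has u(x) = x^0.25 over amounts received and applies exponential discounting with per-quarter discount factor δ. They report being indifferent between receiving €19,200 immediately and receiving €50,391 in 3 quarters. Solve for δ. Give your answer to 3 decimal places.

Indifference means u(19200) = δ^3 · u(50391), so δ^3 = u(19200)/u(50391).
Since u(x) = x^0.25, δ^3 = (19200/50391)^0.25 = 0.38102^0.25 = 0.78566.
Hence δ = (0.78566)^(1/3) = 0.92274.

δ ≈ 0.923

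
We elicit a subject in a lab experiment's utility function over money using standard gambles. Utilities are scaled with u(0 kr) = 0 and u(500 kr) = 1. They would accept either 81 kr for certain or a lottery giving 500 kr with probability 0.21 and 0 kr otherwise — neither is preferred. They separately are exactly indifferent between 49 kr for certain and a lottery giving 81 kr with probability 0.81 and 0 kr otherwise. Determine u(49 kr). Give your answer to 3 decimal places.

0.170

The first gamble pins u(81 kr): it must equal 0.21·1 + 0.79·0 = 0.21.
The second indifference gives u(49 kr) = 0.81·u(81 kr) + 0.19·u(0 kr) = 0.81·0.21 + 0.19·0.00 = 0.1701.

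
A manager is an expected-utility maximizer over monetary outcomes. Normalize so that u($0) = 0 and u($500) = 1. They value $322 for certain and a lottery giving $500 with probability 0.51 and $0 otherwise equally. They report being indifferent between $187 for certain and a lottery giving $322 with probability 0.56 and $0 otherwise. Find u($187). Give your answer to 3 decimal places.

From the first indifference, u($322) = 0.51·u($500) + 0.49·u($0) = 0.51·1 + 0.49·0 = 0.51.
Chaining: u($187) = 0.56·0.51 + 0.44·0.00 = 0.2856.

0.286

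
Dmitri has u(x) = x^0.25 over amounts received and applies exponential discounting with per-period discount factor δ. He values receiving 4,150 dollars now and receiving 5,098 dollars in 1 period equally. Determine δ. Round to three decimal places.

Indifference means u(4150) = δ · u(5098), so δ = u(4150)/u(5098).
With u(x) = x^0.25: δ = 4150^0.25/5098^0.25 = (4150/5098)^0.25 = 0.94987.

δ ≈ 0.950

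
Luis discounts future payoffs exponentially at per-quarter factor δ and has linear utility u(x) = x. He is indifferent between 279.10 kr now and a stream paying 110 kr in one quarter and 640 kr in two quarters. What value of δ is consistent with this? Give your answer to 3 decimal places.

δ ≈ 0.580

Equating present values: 279.10 = 110δ + 640δ².
So 640δ² + 110δ − 279.10 = 0.
The positive root is δ = [−110 + √(110² + 4·640·279.10)] / (2·640) = (−110 + 852.406)/1280 ≈ 0.580.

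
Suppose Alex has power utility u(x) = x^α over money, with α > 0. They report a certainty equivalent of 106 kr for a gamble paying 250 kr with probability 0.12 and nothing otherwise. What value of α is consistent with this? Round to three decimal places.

EU(lottery) = 0.12·250^α + 0.88·0 = 0.12·250^α.
Indifference: 106^α = 0.12·250^α, so (106/250)^α = 0.12.
Taking logs: α·ln(106/250) = ln(0.12), so α = -2.120264 / -0.858022 ≈ 2.471.

α ≈ 2.471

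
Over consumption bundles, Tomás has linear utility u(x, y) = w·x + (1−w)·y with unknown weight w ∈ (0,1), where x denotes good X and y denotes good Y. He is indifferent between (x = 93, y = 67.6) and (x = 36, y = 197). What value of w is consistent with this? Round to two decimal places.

w = 0.69

Equating utilities: w·93 + (1−w)·67.6 = w·36 + (1−w)·197.
Rearranging, 57·w − 129.4·(1−w) = 0.
Hence w = 129.4/(57+129.4) = 129.4/186.4 = 0.69.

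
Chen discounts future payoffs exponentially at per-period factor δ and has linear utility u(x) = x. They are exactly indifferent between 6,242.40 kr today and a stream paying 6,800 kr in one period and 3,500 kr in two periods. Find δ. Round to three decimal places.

δ ≈ 0.680

Equating present values: 6242.40 = 6800δ + 3500δ².
So 3500δ² + 6800δ − 6242.40 = 0.
By the quadratic formula (taking the positive root), δ = (−6800 + √133633600.00) / 7000 ≈ 0.680.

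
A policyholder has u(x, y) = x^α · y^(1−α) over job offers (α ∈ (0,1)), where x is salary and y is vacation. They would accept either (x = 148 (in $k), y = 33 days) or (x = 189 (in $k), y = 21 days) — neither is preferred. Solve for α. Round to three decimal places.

α ≈ 0.649

Indifference: 148^α · 33^(1−α) = 189^α · 21^(1−α).
Rearrange to (148/189)^α = (21/33)^(1−α) and take logs: α·-0.244535 = (1−α)·-0.451985.
Thus α·(-0.696520) = -0.451985, so α = -0.451985/-0.696520 ≈ 0.649.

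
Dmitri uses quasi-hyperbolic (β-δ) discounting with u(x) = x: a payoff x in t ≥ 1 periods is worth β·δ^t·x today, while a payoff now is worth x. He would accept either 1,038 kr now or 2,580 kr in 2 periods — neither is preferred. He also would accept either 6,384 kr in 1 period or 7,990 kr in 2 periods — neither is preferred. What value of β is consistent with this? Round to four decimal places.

β ≈ 0.6302

The second indifference involves only future payoffs, so β cancels: β·δ^1·6384 = β·δ^2·7990, giving δ = 6384/7990 = 0.79900.
The first indifference: 1038 = β·δ^2·2580, so β = 1038/(δ^2·2580) = 1038/(0.63840·2580) ≈ 0.6302.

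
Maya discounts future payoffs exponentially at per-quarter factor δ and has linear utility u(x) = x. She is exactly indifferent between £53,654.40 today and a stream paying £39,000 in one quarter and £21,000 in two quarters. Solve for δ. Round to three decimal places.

δ ≈ 0.920

Equating present values: 53654.40 = 39000δ + 21000δ².
That is, 21000δ² + 39000δ − 53654.40 = 0, a quadratic in δ.
By the quadratic formula (taking the positive root), δ = (−39000 + √6027969600.00) / 42000 ≈ 0.920.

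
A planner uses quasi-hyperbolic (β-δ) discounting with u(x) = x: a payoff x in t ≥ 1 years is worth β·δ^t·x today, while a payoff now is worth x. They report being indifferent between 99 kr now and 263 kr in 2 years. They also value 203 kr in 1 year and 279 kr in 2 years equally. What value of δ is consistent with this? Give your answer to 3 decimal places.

δ ≈ 0.728

Both payoffs in the second observation are in the future, so β drops out: δ^1·203 = δ^2·279 ⇒ δ = 203/279 = 0.72760.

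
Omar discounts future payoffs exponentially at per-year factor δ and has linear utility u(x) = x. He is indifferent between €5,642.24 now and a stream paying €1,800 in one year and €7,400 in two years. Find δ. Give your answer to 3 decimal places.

Present value of the stream is 1800·δ + 7400·δ². Indifference gives 1800δ + 7400δ² = 5642.24.
That is, 7400δ² + 1800δ − 5642.24 = 0, a quadratic in δ.
δ = (−1800 + √(1800² + 4·7400·5642.24)) / (2·7400) = (−1800 + √170250304.00) / 14800 ≈ 0.760.

δ ≈ 0.760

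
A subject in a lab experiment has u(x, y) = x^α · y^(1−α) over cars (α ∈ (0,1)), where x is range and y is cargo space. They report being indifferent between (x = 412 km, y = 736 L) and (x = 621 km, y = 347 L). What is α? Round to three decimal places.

α ≈ 0.647

Indifference: 412^α · 736^(1−α) = 621^α · 347^(1−α).
Taking logs: α·ln 412 + (1−α)·ln 736 = α·ln 621 + (1−α)·ln 347, i.e. α·-0.410308 = (1−α)·-0.751905.
With A = -0.410308 and B = -0.751905: α·A = (1−α)·B, so α = B/(A+B) = -0.751905/-1.162213 ≈ 0.647.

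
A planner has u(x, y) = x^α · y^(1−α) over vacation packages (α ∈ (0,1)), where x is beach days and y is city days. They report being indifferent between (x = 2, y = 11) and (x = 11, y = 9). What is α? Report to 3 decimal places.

Indifference: 2^α · 11^(1−α) = 11^α · 9^(1−α).
(2/11)^α = (9/11)^(1−α); take logs: α·ln(2/11) = (1−α)·ln(9/11), i.e. α·-1.704748 = (1−α)·-0.200671.
Thus α·(-1.905419) = -0.200671, so α = -0.200671/-1.905419 ≈ 0.105.

α ≈ 0.105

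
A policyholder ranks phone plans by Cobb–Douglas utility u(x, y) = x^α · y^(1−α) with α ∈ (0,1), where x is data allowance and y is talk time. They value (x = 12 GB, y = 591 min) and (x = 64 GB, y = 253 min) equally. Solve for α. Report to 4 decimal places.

α ≈ 0.3364

Indifference: 12^α · 591^(1−α) = 64^α · 253^(1−α).
Taking logs: α·ln 12 + (1−α)·ln 591 = α·ln 64 + (1−α)·ln 253, i.e. α·-1.6739764 = (1−α)·-0.8484265.
With A = -1.6739764 and B = -0.8484265: α·A = (1−α)·B, so α = B/(A+B) = -0.8484265/-2.5224029 ≈ 0.3364.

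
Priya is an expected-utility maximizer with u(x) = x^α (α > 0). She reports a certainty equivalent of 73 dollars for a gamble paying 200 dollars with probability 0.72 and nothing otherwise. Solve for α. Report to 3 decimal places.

α ≈ 0.326

EU(lottery) = 0.72·200^α + 0.28·0 = 0.72·200^α.
Equating: 73^α = 0.72·200^α, i.e. 0.3650^α = 0.72.
Take logs: α = ln 0.72 / ln(73/200) ≈ 0.32594.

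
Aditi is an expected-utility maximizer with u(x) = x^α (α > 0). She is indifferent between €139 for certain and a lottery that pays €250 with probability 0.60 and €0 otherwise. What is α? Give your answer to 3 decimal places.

EU(lottery) = 0.60·250^α + 0.40·0 = 0.60·250^α.
Equating: 139^α = 0.60·250^α, i.e. 0.5560^α = 0.60.
Take logs: α = ln 0.60 / ln(139/250) ≈ 0.87025.

α ≈ 0.870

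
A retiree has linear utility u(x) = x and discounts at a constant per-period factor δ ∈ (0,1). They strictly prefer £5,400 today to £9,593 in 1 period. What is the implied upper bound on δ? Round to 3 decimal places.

The preference means 5400 > δ·9593.
So δ < 5400/9593 = 0.56291.

δ < 0.563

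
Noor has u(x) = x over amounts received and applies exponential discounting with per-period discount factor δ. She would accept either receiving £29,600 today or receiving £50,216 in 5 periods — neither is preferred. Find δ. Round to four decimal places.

Equating discounted utilities: u(29600) = δ^5·u(50216) ⇒ δ^5 = u(29600)/u(50216).
With u(x) = x: δ^5 = 29600/50216 = 0.58945.
Taking the 5th root: δ = 0.58945^(1/5) ≈ 0.8997.

δ ≈ 0.8997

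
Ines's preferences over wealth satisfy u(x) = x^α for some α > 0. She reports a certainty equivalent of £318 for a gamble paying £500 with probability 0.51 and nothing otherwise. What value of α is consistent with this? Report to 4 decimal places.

EU(lottery) = 0.51·500^α + 0.49·0 = 0.51·500^α.
Setting u(318) equal to that: 318^α = 0.51·500^α ⇒ (318/500)^α = 0.51.
Take logs: α = ln 0.51 / ln(318/500) ≈ 1.487868.

α ≈ 1.4879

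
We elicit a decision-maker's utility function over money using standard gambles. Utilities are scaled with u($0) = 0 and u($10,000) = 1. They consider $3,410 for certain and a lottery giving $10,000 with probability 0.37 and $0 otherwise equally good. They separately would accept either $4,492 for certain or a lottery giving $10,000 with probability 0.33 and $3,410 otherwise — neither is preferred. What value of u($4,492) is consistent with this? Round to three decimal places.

From the first indifference, u($3,410) = 0.37·u($10,000) + 0.63·u($0) = 0.37·1 + 0.63·0 = 0.37.
Chaining: u($4,492) = 0.33·1.00 + 0.67·0.37 = 0.5779.

0.578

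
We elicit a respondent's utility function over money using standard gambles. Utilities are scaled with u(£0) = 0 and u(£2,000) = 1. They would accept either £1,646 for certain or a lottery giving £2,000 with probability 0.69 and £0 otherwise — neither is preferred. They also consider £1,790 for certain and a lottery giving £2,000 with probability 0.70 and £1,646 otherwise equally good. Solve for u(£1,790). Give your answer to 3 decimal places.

0.907

First, u(£1,646) = 0.69·u(£2,000) + 0.31·u(£0) = 0.69.
The second indifference gives u(£1,790) = 0.70·u(£2,000) + 0.30·u(£1,646) = 0.70·1.00 + 0.30·0.69 = 0.9070.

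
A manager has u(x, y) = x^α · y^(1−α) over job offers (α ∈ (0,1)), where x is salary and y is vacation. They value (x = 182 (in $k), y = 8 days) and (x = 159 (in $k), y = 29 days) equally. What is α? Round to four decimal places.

The Cobb–Douglas utilities coincide, so 182^α·8^(1−α) = 159^α·29^(1−α).
(182/159)^α = (29/8)^(1−α); take logs: α·ln(182/159) = (1−α)·ln(29/8), i.e. α·0.1351025 = (1−α)·1.2878543.
Thus α·(1.4229568) = 1.2878543, so α = 1.2878543/1.4229568 ≈ 0.9051.

α ≈ 0.9051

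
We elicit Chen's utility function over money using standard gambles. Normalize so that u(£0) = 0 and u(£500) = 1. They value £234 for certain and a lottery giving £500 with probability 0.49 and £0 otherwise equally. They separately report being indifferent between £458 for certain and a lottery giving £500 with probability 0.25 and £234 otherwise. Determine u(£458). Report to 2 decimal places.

0.62

First, u(£234) = 0.49·u(£500) + 0.51·u(£0) = 0.49.
Then u(£458) = 0.25·u(£500) + 0.75·u(£234) = 0.25·1.00 + 0.75·0.49 = 0.6175.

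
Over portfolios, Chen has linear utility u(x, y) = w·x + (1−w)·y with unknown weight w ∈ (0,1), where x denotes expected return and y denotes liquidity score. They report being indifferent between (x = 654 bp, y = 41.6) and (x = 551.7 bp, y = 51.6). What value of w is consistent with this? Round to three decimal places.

w = 0.089

Equating utilities: w·654 + (1−w)·41.6 = w·551.7 + (1−w)·51.6.
Collecting terms: w·102.3 = (1−w)·10.
The marginal rate of substitution is 10/102.3, so w = 10/(102.3+10) = 0.089.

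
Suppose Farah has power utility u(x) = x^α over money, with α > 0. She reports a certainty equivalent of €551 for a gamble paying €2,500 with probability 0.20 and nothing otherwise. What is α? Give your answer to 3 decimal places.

The lottery's expected utility is 0.20·u(2500) + 0.80·u(0) = 0.20·2500^α (since u(0) = 0 for α > 0).
Indifference: 551^α = 0.20·2500^α, so (551/2500)^α = 0.20.
α = ln(0.20) / ln(551/2500) = -1.609438/-1.512311 ≈ 1.064.

α ≈ 1.064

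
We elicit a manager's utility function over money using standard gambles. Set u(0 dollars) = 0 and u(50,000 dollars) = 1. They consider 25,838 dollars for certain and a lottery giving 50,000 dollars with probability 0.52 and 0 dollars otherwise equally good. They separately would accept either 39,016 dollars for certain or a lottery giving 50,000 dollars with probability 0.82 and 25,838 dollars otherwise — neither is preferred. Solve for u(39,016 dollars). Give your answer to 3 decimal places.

0.914

From the first indifference, u(25,838 dollars) = 0.52·u(50,000 dollars) + 0.48·u(0 dollars) = 0.52·1 + 0.48·0 = 0.52.
Chaining: u(39,016 dollars) = 0.82·1.00 + 0.18·0.52 = 0.9136.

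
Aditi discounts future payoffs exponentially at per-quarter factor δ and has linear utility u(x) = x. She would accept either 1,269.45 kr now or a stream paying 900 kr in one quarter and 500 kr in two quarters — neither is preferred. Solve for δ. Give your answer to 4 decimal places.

Equating present values: 1269.45 = 900δ + 500δ².
Rearranged: 500δ² + 900δ − 1269.45 = 0.
By the quadratic formula (taking the positive root), δ = (−900 + √3348900.00) / 1000 ≈ 0.9300.

δ ≈ 0.9300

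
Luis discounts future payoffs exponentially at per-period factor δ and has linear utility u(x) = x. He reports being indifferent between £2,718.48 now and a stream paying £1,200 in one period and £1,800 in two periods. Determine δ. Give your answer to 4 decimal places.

Present value of the stream is 1200·δ + 1800·δ². Indifference gives 1200δ + 1800δ² = 2718.48.
So 1800δ² + 1200δ − 2718.48 = 0.
δ = (−1200 + √(1200² + 4·1800·2718.48)) / (2·1800) = (−1200 + √21013056.00) / 3600 ≈ 0.9400.

δ ≈ 0.9400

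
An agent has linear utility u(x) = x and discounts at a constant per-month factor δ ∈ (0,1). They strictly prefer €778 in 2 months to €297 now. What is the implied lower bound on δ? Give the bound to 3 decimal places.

Under u(x) = x this choice says 297 < δ^2·778.
Hence δ^2 > 297/778 = 0.38175, and x ↦ x^(1/2) is increasing on (0,∞).
δ > 0.38175^(1/2) = 0.618.

δ > 0.618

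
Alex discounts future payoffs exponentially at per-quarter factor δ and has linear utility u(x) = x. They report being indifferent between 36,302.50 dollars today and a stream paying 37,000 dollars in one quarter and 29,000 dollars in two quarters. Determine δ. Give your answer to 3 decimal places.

δ ≈ 0.650

The stream is worth 37000δ + 29000δ² today, so 37000δ + 29000δ² = 36302.50.
So 29000δ² + 37000δ − 36302.50 = 0.
δ = (−37000 + √(37000² + 4·29000·36302.50)) / (2·29000) = (−37000 + √5580090000.00) / 58000 ≈ 0.650.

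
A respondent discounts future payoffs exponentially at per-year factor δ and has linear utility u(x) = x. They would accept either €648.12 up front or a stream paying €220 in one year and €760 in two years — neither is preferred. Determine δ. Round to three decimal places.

Equating present values: 648.12 = 220δ + 760δ².
That is, 760δ² + 220δ − 648.12 = 0, a quadratic in δ.
δ = (−220 + √(220² + 4·760·648.12)) / (2·760) = (−220 + √2018684.80) / 1520 ≈ 0.790.

δ ≈ 0.790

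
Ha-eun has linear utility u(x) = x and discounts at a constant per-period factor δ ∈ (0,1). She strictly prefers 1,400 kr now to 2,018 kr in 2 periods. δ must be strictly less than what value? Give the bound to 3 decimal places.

δ < 0.833

Comparing present values: 1400 > δ^2·2018.
So δ^2 < 1400/2018 = 0.69376; taking the square root of both positive sides preserves the inequality.
δ < 0.69376^(1/2) = 0.833.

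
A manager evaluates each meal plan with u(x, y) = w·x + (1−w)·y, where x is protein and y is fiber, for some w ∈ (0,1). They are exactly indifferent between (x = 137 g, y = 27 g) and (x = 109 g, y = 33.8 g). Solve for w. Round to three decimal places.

Equating utilities: w·137 + (1−w)·27 = w·109 + (1−w)·33.8.
w·(137−109) = (1−w)·(33.8−27), i.e. w·28 = (1−w)·6.8.
So w/(1−w) = 6.8/28 = 0.2429, giving w = 6.8/(28+6.8) = 0.195.

w = 0.195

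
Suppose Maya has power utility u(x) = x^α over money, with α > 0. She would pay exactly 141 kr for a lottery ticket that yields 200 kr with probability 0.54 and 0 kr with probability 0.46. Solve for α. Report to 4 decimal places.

α ≈ 1.7628

The lottery's expected utility is 0.54·u(200) + 0.46·u(0) = 0.54·200^α (since u(0) = 0 for α > 0).
Setting u(141) equal to that: 141^α = 0.54·200^α ⇒ (141/200)^α = 0.54.
Taking logs: α·ln(141/200) = ln(0.54), so α = -0.6161861 / -0.3495575 ≈ 1.7628.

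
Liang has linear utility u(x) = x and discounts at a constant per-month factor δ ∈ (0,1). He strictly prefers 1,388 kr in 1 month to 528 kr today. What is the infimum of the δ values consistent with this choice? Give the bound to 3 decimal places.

δ > 0.380

Under u(x) = x this choice says 528 < δ·1388.
So δ > 528/1388 = 0.38040.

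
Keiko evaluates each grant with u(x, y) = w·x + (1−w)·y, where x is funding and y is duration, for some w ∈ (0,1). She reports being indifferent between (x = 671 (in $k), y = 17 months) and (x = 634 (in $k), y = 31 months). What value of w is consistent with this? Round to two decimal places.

Indifference: w·671 + (1−w)·17 = w·634 + (1−w)·31.
Rearranging, 37·w − 14·(1−w) = 0.
The marginal rate of substitution is 14/37, so w = 14/(37+14) = 0.27.

w = 0.27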